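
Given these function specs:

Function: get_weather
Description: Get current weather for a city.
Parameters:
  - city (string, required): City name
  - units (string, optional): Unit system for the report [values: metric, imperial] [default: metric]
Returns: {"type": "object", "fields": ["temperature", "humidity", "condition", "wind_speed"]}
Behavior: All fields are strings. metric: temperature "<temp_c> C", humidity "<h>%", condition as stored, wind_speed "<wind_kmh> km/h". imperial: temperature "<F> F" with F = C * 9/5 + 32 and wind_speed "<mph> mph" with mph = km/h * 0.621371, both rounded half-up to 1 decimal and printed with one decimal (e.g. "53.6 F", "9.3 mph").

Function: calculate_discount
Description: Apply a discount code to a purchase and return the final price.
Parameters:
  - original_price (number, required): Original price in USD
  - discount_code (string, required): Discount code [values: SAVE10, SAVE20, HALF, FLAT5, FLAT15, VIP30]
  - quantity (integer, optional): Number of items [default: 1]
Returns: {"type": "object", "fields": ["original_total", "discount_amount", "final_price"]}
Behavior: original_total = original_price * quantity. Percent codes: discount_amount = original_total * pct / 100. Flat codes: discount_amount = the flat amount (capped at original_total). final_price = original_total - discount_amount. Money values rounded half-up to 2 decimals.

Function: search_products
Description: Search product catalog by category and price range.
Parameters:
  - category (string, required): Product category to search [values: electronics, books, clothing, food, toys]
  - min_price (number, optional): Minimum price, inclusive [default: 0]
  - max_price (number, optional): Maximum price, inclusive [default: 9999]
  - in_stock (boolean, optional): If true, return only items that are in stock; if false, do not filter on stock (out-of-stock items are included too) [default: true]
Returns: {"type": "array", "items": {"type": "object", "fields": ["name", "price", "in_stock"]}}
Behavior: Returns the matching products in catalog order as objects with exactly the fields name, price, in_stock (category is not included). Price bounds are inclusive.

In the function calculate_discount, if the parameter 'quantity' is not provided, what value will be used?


The calculate_discount spec declares:
  - quantity (integer, optional): Number of items [default: 1]
Default:
1


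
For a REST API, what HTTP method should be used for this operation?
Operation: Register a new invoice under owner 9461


GET = read, POST = create, PUT = update/replace, DELETE = remove
This operation is a create.
POST


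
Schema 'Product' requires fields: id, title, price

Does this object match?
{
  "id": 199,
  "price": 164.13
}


Checking required fields...
Missing: title
Invalid - missing required field 'title'


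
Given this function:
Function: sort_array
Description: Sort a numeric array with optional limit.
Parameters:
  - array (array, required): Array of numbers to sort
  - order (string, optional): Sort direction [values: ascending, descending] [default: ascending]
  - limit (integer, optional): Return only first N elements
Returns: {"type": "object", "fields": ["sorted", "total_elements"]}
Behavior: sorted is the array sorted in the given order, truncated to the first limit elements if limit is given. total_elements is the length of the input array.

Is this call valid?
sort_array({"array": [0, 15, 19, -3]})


Checking all required parameters present and types match... All valid.
Valid


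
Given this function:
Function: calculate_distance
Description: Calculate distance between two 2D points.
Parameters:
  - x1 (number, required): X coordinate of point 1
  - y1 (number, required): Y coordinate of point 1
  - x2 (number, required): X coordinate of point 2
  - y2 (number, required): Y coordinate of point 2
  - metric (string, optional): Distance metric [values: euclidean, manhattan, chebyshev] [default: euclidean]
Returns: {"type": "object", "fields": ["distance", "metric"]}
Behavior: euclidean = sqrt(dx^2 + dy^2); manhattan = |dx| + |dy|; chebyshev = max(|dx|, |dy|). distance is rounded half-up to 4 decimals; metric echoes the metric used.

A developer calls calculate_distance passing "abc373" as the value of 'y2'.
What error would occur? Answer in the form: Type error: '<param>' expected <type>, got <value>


Spec: 'y2' is declared as number; "abc373" is a string.
Type error: 'y2' expected number, got "abc373"


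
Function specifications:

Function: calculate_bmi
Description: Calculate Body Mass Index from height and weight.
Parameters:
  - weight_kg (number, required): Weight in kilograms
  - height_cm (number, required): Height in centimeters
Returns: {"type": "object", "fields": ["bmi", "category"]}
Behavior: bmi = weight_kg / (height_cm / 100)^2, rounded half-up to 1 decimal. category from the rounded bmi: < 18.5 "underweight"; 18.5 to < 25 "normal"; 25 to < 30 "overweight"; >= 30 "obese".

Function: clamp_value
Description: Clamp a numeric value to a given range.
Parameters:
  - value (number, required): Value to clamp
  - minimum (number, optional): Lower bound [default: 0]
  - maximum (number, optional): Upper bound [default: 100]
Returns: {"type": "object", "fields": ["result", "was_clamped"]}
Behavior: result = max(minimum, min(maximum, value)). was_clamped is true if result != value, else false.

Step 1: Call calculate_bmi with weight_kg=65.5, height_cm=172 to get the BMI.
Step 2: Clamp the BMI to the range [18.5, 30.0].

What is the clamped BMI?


Step 1: calculate_bmi(weight_kg=65.5, height_cm=172)
  height_m = 172 / 100 = 1.72
  bmi = 65.5 / 1.72^2 = 65.5 / 2.9584 = 22.140346 -> 22.1
  18.5 <= 22.1 < 25 -> normal
  -> bmi = 22.1
Step 2: clamp_value(value=22.1, minimum=18.5, maximum=30.0)
  result = max(18.5, min(30.0, 22.1)) = max(18.5, 22.1) = 22.1
  was_clamped = (22.1 != 22.1) = false
  -> result = 22.1
22.1


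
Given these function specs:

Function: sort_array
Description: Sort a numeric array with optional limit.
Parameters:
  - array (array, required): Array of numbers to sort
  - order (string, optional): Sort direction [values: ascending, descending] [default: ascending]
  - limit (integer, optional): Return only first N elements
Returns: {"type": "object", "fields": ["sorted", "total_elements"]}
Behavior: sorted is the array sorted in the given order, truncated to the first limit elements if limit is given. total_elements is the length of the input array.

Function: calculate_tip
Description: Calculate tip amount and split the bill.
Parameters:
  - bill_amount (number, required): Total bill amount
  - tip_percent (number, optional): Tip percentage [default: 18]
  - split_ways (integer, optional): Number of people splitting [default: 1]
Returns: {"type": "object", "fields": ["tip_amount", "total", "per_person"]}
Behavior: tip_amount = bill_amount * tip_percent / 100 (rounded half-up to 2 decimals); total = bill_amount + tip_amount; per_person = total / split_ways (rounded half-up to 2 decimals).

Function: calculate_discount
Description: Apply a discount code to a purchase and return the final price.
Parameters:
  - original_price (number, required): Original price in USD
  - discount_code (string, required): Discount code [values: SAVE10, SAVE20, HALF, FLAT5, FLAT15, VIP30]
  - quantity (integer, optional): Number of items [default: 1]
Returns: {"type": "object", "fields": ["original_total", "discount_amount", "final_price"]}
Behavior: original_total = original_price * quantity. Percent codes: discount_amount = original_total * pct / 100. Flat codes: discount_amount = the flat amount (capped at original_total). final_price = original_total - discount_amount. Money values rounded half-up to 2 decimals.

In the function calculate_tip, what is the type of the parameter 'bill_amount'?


The calculate_tip spec declares:
  - bill_amount (number, required): Total bill amount
Type:
number


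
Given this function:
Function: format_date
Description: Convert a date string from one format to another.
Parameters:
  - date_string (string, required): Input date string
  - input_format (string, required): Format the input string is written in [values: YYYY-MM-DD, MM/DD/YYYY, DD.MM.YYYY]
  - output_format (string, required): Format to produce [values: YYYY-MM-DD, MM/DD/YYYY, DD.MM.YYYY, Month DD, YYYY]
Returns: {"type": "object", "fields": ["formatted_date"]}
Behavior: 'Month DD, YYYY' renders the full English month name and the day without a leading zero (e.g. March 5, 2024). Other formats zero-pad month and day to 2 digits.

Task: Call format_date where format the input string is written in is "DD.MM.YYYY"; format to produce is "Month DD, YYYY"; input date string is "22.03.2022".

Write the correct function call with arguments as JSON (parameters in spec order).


Mapping each described value to its parameter name:
  'Format the input string is written in' -> input_format = "DD.MM.YYYY"
  'Format to produce' -> output_format = "Month DD, YYYY"
  'Input date string' -> date_string = "22.03.2022"
format_date({"date_string": "22.03.2022", "input_format": "DD.MM.YYYY", "output_format": "Month DD, YYYY"})


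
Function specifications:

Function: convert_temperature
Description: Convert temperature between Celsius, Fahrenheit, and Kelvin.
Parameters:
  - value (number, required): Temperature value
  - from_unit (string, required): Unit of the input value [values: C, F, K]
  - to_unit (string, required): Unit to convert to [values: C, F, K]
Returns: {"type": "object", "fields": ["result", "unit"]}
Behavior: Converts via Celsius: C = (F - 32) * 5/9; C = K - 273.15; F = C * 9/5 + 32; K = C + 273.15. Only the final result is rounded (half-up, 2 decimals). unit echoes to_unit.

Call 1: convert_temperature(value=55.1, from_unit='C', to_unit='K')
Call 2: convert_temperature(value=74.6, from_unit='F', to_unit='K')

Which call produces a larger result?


Call 1:
  Input already in C: 55.1
  To K: 55.1 + 273.15 = 328.25
  Round to 2 decimals: 328.25
  -> 328.25 K
Call 2:
  To C: (74.6 - 32) * 5/9 = 23.666667
  To K: 23.666667 + 273.15 = 296.816667
  Round to 2 decimals: 296.82
  -> 296.82 K
Call 1 (328.25 K)


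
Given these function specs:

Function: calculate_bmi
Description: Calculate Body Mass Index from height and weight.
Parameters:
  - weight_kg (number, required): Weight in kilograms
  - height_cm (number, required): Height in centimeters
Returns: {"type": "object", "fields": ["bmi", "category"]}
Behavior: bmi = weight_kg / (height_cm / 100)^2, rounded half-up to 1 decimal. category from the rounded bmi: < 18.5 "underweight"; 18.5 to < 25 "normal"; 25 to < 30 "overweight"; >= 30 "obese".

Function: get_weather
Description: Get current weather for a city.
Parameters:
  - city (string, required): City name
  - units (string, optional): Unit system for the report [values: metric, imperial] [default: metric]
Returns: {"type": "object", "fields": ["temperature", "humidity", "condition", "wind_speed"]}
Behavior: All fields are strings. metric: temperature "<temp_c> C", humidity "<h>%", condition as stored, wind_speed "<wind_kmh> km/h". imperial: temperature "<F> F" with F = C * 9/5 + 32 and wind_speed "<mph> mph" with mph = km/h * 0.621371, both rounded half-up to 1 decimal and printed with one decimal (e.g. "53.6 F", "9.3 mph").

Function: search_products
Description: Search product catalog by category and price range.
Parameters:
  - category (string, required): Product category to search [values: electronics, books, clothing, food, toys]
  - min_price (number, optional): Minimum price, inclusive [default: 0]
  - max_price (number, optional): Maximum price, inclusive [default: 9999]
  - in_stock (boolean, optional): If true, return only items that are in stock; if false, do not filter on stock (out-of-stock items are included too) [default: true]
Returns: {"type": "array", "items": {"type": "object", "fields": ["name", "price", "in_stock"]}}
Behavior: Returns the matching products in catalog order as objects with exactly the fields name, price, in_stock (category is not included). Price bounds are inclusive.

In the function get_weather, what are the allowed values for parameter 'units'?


The get_weather spec declares:
  - units (string, optional): Unit system for the report [values: metric, imperial] [default: metric]
Allowed values:
metric, imperial


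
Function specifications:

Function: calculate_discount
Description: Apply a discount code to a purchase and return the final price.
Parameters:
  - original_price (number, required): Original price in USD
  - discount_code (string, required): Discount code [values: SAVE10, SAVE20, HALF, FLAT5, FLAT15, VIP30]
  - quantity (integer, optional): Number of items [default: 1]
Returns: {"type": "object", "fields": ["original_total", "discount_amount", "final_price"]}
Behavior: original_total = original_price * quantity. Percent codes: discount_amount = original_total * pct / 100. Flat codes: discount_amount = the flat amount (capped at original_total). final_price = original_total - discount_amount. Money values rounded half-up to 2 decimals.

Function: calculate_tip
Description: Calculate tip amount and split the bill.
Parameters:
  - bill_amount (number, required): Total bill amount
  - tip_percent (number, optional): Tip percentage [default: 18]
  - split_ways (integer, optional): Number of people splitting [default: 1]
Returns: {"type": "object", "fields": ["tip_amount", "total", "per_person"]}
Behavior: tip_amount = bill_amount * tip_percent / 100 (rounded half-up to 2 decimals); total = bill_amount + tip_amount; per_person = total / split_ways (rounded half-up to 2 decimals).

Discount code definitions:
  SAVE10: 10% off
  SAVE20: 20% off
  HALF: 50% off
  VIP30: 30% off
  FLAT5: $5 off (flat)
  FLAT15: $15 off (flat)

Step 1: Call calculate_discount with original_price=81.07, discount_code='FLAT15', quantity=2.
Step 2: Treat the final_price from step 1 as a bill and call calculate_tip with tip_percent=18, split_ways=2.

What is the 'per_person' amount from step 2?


Step 1: calculate_discount(original_price=81.07, discount_code=FLAT15, quantity=2)
  original_total = 81.07 * 2 = 162.14
  FLAT15 = $15 flat: discount_amount = min(15.00, 162.14) = 15.00
  final_price = 162.14 - 15.00 = 147.14
  -> final_price = 147.14
Step 2: calculate_tip(bill_amount=147.14, tip_percent=18, split_ways=2)
  tip_amount = 147.14 * 18/100 = 26.4852 -> 26.49
  total = 147.14 + 26.49 = 173.63
  per_person = 173.63 / 2 = 86.815 -> 86.82
  -> per_person = 86.82
$86.82


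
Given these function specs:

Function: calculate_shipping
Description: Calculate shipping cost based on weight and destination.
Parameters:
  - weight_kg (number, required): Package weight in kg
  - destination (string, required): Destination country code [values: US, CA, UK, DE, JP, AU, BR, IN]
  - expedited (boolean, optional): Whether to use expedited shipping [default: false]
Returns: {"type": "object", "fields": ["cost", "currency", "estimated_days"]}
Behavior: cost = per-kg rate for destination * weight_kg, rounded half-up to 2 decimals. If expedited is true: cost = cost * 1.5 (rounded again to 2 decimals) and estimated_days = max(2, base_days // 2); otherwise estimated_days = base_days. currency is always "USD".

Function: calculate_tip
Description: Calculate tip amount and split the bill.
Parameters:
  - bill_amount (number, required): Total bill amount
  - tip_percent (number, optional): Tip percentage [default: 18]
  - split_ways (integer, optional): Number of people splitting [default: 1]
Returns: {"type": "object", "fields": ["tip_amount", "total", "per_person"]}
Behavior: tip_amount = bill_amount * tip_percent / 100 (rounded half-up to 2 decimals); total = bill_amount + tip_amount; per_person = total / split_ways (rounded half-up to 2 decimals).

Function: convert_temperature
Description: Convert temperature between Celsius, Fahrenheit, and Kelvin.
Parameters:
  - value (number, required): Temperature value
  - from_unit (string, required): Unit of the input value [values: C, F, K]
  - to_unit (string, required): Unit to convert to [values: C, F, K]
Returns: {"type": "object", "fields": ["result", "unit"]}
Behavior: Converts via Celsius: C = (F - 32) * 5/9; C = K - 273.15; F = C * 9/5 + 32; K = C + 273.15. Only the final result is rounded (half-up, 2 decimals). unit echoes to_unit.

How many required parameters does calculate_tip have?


Parameters of calculate_tip: bill_amount (required), tip_percent (optional), split_ways (optional)
Required count:
1


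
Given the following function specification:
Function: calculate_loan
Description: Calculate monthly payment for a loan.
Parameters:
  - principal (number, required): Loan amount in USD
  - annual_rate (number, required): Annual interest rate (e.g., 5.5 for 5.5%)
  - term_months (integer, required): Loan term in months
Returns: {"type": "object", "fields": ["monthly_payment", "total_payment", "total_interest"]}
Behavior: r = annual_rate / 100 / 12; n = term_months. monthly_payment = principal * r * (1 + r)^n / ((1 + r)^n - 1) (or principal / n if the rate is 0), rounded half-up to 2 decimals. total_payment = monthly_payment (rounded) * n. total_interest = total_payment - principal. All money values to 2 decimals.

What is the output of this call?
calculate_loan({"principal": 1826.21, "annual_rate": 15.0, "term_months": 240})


r = 15.0 / 100 / 12 = 0.0125 (keep full precision)
(1 + r)^240 = 19.71549352
monthly_payment = 1826.21 * 0.0125 * 19.71549352 / (19.71549352 - 1) = 24.047343 -> 24.05
total_payment = 24.05 * 240 = 5772.00
total_interest = 5772.00 - 1826.21 = 3945.79
Output:
{"monthly_payment": 24.05, "total_payment": 5772.0, "total_interest": 3945.79}


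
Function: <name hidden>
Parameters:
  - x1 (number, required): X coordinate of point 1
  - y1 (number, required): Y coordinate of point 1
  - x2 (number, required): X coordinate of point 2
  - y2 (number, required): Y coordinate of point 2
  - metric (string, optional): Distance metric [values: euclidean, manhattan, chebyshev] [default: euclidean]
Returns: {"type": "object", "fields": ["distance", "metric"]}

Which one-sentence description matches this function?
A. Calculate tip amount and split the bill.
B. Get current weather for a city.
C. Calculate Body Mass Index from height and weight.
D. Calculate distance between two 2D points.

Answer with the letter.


Parameters x1, y1, x2, y2, metric and return ["distance", "metric"] fit: Calculate distance between two 2D points.
D


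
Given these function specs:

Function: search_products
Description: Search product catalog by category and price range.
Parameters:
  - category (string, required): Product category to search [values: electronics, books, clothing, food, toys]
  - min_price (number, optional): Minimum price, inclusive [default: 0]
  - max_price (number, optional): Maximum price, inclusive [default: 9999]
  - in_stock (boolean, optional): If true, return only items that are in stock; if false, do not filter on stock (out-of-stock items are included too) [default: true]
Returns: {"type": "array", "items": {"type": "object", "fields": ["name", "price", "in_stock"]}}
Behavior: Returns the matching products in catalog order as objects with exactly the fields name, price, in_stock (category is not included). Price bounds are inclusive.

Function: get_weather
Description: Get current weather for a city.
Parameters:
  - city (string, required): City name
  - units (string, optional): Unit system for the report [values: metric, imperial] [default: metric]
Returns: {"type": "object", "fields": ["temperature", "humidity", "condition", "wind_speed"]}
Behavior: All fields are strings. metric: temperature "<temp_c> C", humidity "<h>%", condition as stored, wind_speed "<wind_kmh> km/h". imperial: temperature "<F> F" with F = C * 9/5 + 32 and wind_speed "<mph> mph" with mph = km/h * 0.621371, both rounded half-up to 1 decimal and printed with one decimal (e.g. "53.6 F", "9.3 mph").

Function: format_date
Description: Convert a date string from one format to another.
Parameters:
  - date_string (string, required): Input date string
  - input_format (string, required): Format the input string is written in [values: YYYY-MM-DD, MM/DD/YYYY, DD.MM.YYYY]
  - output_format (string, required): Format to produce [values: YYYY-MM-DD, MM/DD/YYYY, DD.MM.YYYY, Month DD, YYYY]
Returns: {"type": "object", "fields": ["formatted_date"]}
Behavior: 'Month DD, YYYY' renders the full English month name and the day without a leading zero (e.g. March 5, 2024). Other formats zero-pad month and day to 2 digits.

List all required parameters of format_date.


Parameters of format_date and their required/optional flag:
  date_string: required
  input_format: required
  output_format: required
date_string, input_format, output_format


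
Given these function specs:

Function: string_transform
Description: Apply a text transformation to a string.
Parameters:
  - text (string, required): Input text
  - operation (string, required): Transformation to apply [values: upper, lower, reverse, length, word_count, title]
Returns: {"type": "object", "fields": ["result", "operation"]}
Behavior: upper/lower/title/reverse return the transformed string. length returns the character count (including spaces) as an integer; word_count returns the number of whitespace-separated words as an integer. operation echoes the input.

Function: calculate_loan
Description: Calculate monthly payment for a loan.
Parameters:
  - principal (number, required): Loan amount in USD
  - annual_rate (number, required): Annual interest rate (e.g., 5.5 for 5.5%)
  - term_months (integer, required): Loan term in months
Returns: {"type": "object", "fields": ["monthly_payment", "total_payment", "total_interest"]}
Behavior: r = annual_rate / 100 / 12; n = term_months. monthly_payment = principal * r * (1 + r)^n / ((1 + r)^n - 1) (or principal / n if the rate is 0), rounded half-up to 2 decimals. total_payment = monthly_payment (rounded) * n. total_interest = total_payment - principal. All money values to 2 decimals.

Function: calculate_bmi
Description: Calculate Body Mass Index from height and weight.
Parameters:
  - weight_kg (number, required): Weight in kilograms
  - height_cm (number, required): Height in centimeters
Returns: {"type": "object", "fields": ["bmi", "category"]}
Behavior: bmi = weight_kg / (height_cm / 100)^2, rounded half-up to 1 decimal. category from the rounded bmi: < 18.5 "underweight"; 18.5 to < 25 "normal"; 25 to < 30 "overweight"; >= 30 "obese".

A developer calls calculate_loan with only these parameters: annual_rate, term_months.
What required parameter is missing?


Required parameters: principal, annual_rate, term_months
Provided: annual_rate, term_months
Missing: principal
principal


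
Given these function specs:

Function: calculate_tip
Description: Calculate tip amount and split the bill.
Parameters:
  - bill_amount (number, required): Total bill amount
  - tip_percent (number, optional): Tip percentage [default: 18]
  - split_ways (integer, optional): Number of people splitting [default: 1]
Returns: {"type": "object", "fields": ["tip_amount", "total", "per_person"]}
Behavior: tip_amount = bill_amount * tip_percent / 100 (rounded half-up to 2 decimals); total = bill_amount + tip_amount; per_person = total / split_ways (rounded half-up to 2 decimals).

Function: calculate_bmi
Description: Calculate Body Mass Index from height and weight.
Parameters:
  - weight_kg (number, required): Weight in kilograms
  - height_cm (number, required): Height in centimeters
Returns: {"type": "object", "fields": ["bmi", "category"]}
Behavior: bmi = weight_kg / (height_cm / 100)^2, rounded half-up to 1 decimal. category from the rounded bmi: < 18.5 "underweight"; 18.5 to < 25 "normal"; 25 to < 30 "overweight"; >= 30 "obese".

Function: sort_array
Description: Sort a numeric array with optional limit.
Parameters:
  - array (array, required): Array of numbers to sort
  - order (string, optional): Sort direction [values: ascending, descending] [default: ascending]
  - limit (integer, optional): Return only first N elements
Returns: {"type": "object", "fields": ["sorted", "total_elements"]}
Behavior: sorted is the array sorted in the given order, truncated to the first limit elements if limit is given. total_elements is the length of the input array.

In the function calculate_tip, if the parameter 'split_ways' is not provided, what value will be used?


The calculate_tip spec declares:
  - split_ways (integer, optional): Number of people splitting [default: 1]
Default:
1


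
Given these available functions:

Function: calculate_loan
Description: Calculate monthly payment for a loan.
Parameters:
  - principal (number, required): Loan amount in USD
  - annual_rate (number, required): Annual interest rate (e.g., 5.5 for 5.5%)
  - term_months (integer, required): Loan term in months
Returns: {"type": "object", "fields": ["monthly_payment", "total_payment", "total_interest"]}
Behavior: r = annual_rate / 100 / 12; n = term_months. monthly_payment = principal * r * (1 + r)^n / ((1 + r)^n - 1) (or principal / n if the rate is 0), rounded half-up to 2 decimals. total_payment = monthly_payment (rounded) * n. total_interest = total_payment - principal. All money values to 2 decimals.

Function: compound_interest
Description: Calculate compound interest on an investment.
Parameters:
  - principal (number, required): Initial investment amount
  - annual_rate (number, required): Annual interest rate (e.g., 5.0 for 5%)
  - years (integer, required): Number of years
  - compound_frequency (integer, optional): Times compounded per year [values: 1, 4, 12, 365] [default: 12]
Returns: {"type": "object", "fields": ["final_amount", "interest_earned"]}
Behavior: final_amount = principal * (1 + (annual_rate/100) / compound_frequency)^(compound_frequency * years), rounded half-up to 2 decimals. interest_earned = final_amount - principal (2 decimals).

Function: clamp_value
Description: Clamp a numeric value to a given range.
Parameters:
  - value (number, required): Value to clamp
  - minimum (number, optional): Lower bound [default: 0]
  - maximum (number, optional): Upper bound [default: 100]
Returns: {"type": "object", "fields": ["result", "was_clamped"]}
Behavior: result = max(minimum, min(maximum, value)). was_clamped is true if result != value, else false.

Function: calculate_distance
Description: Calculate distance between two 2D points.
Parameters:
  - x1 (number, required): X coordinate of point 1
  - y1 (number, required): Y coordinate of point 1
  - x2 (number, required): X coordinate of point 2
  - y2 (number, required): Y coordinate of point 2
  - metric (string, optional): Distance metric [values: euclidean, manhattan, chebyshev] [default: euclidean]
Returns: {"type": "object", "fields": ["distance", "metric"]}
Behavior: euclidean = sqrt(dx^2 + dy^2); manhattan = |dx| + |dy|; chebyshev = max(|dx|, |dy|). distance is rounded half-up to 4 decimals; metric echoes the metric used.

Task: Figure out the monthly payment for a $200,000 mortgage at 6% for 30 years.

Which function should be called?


The task needs a function whose description is: Calculate monthly payment for a loan.
calculate_loan


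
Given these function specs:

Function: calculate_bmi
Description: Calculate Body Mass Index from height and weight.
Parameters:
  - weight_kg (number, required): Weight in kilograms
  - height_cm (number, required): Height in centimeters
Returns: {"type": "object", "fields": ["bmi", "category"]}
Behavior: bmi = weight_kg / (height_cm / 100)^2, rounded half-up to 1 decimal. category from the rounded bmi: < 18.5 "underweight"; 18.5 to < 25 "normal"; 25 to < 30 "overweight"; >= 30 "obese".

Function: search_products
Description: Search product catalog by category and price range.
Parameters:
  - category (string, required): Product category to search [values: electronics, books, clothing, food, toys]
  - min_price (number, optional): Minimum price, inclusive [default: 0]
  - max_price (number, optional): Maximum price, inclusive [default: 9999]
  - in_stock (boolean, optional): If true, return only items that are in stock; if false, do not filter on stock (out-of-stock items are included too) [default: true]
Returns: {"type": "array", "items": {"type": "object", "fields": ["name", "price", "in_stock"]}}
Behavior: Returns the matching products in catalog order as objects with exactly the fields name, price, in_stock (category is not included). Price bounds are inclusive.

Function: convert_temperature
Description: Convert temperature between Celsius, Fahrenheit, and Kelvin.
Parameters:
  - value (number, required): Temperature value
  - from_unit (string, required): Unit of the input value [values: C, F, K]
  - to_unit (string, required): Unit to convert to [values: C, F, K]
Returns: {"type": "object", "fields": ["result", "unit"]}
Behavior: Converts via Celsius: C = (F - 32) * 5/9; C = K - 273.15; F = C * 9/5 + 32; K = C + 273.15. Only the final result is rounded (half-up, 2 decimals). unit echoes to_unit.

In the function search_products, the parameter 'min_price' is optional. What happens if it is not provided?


The search_products spec declares:
  - min_price (number, optional): Minimum price, inclusive [default: 0]
It defaults to 0


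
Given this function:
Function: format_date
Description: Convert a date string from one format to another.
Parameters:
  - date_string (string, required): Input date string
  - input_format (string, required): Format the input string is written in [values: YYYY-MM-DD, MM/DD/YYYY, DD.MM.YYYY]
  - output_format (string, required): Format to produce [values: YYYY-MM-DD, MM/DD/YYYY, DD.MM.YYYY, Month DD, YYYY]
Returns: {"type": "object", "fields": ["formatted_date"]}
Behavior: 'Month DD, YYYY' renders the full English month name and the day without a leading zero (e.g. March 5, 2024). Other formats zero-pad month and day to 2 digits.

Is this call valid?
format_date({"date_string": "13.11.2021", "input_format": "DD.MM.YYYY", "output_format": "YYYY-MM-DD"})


Checking all required parameters present and types match... All valid.
Valid


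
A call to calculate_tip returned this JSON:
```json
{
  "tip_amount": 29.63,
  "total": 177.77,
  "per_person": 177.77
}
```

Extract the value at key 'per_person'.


177.77


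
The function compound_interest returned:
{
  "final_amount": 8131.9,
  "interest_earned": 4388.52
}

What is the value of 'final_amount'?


8131.9


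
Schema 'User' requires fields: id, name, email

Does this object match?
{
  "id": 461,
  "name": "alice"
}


Checking required fields...
Missing: email
Invalid - missing required field 'email'


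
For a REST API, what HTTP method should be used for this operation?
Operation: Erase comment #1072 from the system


GET = read, POST = create, PUT = update/replace, DELETE = remove
This operation is a removal.
DELETE


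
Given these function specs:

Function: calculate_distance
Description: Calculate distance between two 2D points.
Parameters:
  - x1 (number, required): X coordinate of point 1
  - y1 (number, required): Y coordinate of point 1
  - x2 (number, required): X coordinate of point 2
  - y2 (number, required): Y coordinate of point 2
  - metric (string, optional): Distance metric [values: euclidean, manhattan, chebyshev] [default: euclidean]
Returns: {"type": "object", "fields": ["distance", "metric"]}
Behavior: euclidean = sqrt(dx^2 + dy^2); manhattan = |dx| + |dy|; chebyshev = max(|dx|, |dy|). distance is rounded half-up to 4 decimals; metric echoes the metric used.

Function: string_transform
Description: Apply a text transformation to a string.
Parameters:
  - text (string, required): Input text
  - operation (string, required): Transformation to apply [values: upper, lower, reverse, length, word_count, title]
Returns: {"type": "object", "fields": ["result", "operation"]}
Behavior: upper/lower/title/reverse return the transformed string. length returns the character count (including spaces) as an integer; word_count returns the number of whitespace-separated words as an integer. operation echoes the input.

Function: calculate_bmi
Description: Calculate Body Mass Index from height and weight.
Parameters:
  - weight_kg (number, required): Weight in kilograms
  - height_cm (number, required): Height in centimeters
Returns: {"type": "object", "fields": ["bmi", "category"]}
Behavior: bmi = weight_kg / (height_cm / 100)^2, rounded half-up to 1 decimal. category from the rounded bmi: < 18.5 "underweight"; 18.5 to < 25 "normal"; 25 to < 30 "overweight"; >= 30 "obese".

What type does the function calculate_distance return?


The calculate_distance spec declares Returns: {"type": "object", "fields": ["distance", "metric"]}
Type:
object


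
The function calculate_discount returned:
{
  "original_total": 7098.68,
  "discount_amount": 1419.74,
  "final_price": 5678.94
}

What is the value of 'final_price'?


5678.94


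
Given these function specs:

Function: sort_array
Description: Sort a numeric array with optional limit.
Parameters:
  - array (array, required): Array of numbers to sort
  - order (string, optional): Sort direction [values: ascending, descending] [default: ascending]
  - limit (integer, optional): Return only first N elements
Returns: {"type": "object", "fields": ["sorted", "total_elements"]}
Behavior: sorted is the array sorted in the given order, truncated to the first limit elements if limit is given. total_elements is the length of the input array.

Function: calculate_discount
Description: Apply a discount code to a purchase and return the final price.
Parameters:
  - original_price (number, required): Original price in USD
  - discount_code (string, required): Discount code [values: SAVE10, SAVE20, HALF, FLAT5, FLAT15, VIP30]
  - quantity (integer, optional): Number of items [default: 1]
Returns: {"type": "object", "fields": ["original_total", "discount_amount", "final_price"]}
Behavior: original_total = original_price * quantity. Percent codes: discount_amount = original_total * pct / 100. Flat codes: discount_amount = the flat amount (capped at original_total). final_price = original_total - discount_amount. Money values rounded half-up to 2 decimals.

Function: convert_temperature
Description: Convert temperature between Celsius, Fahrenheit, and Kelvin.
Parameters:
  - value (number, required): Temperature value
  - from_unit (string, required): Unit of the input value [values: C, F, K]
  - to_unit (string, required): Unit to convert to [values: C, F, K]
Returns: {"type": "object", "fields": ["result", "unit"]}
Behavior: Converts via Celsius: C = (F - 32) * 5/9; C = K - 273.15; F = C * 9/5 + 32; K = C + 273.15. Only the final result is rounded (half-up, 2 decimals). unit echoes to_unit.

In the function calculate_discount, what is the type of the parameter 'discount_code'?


The calculate_discount spec declares:
  - discount_code (string, required): Discount code [values: SAVE10, SAVE20, HALF, FLAT5, FLAT15, VIP30]
Type:
string


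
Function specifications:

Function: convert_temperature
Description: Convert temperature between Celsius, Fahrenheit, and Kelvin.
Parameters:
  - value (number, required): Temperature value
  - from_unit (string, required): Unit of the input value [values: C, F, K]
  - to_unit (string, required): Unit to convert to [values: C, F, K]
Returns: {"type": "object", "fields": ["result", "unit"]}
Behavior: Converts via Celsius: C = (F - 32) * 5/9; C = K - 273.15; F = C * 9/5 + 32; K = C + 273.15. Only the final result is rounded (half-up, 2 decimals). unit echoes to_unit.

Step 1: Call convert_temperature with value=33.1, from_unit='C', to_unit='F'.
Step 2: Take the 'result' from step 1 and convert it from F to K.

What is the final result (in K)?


Step 1: convert_temperature(value=33.1, from_unit=C, to_unit=F)
  Input already in C: 33.1
  To F: 33.1 * 9/5 + 32 = 91.58
  Round to 2 decimals: 91.58
  -> result = 91.58 F
Step 2: convert_temperature(value=91.58, from_unit=F, to_unit=K)
  To C: (91.58 - 32) * 5/9 = 33.1
  To K: 33.1 + 273.15 = 306.25
  Round to 2 decimals: 306.25
  -> result = 306.25 K
306.25 K


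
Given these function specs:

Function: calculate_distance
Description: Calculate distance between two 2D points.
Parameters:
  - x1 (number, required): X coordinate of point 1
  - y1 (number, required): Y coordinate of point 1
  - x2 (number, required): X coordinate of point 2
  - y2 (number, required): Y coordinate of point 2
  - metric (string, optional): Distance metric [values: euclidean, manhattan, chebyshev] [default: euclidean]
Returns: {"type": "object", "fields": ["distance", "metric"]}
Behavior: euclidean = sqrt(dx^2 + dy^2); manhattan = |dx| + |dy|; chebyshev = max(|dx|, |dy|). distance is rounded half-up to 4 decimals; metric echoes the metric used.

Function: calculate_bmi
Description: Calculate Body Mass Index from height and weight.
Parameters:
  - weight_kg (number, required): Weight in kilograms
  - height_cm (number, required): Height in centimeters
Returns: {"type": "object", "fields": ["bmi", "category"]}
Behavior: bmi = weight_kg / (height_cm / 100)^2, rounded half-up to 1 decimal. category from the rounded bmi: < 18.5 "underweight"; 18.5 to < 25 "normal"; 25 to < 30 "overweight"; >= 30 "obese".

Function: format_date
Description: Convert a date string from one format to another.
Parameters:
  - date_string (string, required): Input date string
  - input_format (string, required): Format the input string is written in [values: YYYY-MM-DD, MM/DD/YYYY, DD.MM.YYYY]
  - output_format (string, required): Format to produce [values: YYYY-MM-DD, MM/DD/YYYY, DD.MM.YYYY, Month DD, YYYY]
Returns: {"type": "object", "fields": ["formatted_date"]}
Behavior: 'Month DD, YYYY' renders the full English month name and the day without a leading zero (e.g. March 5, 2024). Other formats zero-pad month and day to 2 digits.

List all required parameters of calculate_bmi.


Parameters of calculate_bmi and their required/optional flag:
  weight_kg: required
  height_cm: required
height_cm, weight_kg


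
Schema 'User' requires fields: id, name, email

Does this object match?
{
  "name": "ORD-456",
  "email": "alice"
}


Checking required fields...
Missing: id
Invalid - missing required field 'id'


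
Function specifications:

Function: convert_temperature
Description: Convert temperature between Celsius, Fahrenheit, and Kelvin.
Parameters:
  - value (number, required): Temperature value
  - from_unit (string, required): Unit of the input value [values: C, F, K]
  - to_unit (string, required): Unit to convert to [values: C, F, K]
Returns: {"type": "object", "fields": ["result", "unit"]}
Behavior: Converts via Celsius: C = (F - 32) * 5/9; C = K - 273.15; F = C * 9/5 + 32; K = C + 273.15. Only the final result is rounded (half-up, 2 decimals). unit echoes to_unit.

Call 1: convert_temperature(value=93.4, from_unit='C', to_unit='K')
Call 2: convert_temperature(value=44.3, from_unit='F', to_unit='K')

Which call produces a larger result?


Call 1:
  Input already in C: 93.4
  To K: 93.4 + 273.15 = 366.55
  Round to 2 decimals: 366.55
  -> 366.55 K
Call 2:
  To C: (44.3 - 32) * 5/9 = 6.833333
  To K: 6.833333 + 273.15 = 279.983333
  Round to 2 decimals: 279.98
  -> 279.98 K
Call 1 (366.55 K)


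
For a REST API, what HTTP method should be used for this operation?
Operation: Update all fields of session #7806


GET = read, POST = create, PUT = update/replace, DELETE = remove
This operation is an update/replace.
PUT


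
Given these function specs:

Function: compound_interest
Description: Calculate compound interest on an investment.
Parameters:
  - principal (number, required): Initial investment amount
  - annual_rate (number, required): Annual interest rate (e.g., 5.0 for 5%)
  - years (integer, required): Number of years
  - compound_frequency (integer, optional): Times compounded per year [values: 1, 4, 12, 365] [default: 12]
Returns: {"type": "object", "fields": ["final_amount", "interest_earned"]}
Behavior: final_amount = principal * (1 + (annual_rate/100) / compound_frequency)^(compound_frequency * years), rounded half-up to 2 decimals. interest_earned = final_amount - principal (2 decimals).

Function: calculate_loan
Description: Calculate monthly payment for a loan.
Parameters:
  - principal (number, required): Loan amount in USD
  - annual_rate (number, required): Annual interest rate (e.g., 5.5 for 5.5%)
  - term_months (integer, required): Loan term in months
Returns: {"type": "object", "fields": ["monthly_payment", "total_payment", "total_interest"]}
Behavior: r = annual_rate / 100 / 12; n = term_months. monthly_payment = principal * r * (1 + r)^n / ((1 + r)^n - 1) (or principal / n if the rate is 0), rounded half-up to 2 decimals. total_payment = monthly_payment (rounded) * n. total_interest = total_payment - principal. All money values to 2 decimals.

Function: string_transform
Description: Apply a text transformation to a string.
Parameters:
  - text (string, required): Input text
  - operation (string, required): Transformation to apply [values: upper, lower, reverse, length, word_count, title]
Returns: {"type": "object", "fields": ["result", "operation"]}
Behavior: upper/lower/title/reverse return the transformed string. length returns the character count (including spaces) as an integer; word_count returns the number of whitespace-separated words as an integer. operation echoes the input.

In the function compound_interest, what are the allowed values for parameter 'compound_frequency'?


The compound_interest spec declares:
  - compound_frequency (integer, optional): Times compounded per year [values: 1, 4, 12, 365] [default: 12]
Allowed values:
1, 4, 12, 365
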